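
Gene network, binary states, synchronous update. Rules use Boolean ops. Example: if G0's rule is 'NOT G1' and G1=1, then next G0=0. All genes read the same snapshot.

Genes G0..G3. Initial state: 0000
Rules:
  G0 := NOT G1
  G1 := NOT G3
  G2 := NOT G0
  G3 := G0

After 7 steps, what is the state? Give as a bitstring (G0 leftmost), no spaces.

Step 1: G0=NOT G1=NOT 0=1 G1=NOT G3=NOT 0=1 G2=NOT G0=NOT 0=1 G3=G0=0 -> 1110
Step 2: G0=NOT G1=NOT 1=0 G1=NOT G3=NOT 0=1 G2=NOT G0=NOT 1=0 G3=G0=1 -> 0101
Step 3: G0=NOT G1=NOT 1=0 G1=NOT G3=NOT 1=0 G2=NOT G0=NOT 0=1 G3=G0=0 -> 0010
Step 4: G0=NOT G1=NOT 0=1 G1=NOT G3=NOT 0=1 G2=NOT G0=NOT 0=1 G3=G0=0 -> 1110
Step 5: G0=NOT G1=NOT 1=0 G1=NOT G3=NOT 0=1 G2=NOT G0=NOT 1=0 G3=G0=1 -> 0101
Step 6: G0=NOT G1=NOT 1=0 G1=NOT G3=NOT 1=0 G2=NOT G0=NOT 0=1 G3=G0=0 -> 0010
Step 7: G0=NOT G1=NOT 0=1 G1=NOT G3=NOT 0=1 G2=NOT G0=NOT 0=1 G3=G0=0 -> 1110

1110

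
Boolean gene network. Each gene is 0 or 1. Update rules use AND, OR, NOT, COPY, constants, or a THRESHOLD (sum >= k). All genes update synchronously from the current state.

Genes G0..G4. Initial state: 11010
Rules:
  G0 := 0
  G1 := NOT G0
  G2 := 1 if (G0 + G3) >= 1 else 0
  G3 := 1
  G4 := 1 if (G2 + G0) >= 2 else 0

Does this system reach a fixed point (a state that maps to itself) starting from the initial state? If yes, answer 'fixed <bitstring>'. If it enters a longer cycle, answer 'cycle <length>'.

Answer: fixed 01110

Derivation:
Step 0: 11010
Step 1: G0=0(const) G1=NOT G0=NOT 1=0 G2=(1+1>=1)=1 G3=1(const) G4=(0+1>=2)=0 -> 00110
Step 2: G0=0(const) G1=NOT G0=NOT 0=1 G2=(0+1>=1)=1 G3=1(const) G4=(1+0>=2)=0 -> 01110
Step 3: G0=0(const) G1=NOT G0=NOT 0=1 G2=(0+1>=1)=1 G3=1(const) G4=(1+0>=2)=0 -> 01110
Fixed point reached at step 2: 01110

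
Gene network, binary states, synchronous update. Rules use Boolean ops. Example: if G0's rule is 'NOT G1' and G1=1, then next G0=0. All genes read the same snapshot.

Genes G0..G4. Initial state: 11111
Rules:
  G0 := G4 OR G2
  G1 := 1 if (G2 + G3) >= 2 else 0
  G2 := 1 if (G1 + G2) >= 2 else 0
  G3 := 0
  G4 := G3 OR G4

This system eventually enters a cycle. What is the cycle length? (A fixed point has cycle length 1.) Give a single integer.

Step 0: 11111
Step 1: G0=G4|G2=1|1=1 G1=(1+1>=2)=1 G2=(1+1>=2)=1 G3=0(const) G4=G3|G4=1|1=1 -> 11101
Step 2: G0=G4|G2=1|1=1 G1=(1+0>=2)=0 G2=(1+1>=2)=1 G3=0(const) G4=G3|G4=0|1=1 -> 10101
Step 3: G0=G4|G2=1|1=1 G1=(1+0>=2)=0 G2=(0+1>=2)=0 G3=0(const) G4=G3|G4=0|1=1 -> 10001
Step 4: G0=G4|G2=1|0=1 G1=(0+0>=2)=0 G2=(0+0>=2)=0 G3=0(const) G4=G3|G4=0|1=1 -> 10001
State from step 4 equals state from step 3 -> cycle length 1

Answer: 1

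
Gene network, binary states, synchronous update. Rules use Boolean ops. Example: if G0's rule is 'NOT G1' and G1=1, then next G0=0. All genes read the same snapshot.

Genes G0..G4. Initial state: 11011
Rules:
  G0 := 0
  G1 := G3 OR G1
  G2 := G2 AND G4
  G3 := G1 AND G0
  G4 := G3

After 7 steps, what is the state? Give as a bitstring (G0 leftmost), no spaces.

Step 1: G0=0(const) G1=G3|G1=1|1=1 G2=G2&G4=0&1=0 G3=G1&G0=1&1=1 G4=G3=1 -> 01011
Step 2: G0=0(const) G1=G3|G1=1|1=1 G2=G2&G4=0&1=0 G3=G1&G0=1&0=0 G4=G3=1 -> 01001
Step 3: G0=0(const) G1=G3|G1=0|1=1 G2=G2&G4=0&1=0 G3=G1&G0=1&0=0 G4=G3=0 -> 01000
Step 4: G0=0(const) G1=G3|G1=0|1=1 G2=G2&G4=0&0=0 G3=G1&G0=1&0=0 G4=G3=0 -> 01000
Step 5: G0=0(const) G1=G3|G1=0|1=1 G2=G2&G4=0&0=0 G3=G1&G0=1&0=0 G4=G3=0 -> 01000
Step 6: G0=0(const) G1=G3|G1=0|1=1 G2=G2&G4=0&0=0 G3=G1&G0=1&0=0 G4=G3=0 -> 01000
Step 7: G0=0(const) G1=G3|G1=0|1=1 G2=G2&G4=0&0=0 G3=G1&G0=1&0=0 G4=G3=0 -> 01000

01000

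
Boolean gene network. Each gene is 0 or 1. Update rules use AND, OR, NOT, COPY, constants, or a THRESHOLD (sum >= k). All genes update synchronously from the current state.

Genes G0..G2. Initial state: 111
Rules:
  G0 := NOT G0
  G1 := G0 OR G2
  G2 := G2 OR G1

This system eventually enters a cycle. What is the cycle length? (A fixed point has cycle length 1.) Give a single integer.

Answer: 2

Derivation:
Step 0: 111
Step 1: G0=NOT G0=NOT 1=0 G1=G0|G2=1|1=1 G2=G2|G1=1|1=1 -> 011
Step 2: G0=NOT G0=NOT 0=1 G1=G0|G2=0|1=1 G2=G2|G1=1|1=1 -> 111
State from step 2 equals state from step 0 -> cycle length 2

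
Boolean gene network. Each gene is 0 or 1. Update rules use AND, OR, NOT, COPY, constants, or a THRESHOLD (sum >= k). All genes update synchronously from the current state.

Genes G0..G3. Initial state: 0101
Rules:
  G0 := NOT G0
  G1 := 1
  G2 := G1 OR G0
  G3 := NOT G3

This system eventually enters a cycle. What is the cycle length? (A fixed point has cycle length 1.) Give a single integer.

Answer: 2

Derivation:
Step 0: 0101
Step 1: G0=NOT G0=NOT 0=1 G1=1(const) G2=G1|G0=1|0=1 G3=NOT G3=NOT 1=0 -> 1110
Step 2: G0=NOT G0=NOT 1=0 G1=1(const) G2=G1|G0=1|1=1 G3=NOT G3=NOT 0=1 -> 0111
Step 3: G0=NOT G0=NOT 0=1 G1=1(const) G2=G1|G0=1|0=1 G3=NOT G3=NOT 1=0 -> 1110
State from step 3 equals state from step 1 -> cycle length 2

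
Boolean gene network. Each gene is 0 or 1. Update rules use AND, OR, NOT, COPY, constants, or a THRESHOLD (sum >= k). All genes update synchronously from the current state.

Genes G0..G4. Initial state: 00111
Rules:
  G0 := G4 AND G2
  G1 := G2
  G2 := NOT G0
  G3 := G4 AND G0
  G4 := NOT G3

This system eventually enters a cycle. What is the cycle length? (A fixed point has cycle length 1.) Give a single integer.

Answer: 5

Derivation:
Step 0: 00111
Step 1: G0=G4&G2=1&1=1 G1=G2=1 G2=NOT G0=NOT 0=1 G3=G4&G0=1&0=0 G4=NOT G3=NOT 1=0 -> 11100
Step 2: G0=G4&G2=0&1=0 G1=G2=1 G2=NOT G0=NOT 1=0 G3=G4&G0=0&1=0 G4=NOT G3=NOT 0=1 -> 01001
Step 3: G0=G4&G2=1&0=0 G1=G2=0 G2=NOT G0=NOT 0=1 G3=G4&G0=1&0=0 G4=NOT G3=NOT 0=1 -> 00101
Step 4: G0=G4&G2=1&1=1 G1=G2=1 G2=NOT G0=NOT 0=1 G3=G4&G0=1&0=0 G4=NOT G3=NOT 0=1 -> 11101
Step 5: G0=G4&G2=1&1=1 G1=G2=1 G2=NOT G0=NOT 1=0 G3=G4&G0=1&1=1 G4=NOT G3=NOT 0=1 -> 11011
Step 6: G0=G4&G2=1&0=0 G1=G2=0 G2=NOT G0=NOT 1=0 G3=G4&G0=1&1=1 G4=NOT G3=NOT 1=0 -> 00010
Step 7: G0=G4&G2=0&0=0 G1=G2=0 G2=NOT G0=NOT 0=1 G3=G4&G0=0&0=0 G4=NOT G3=NOT 1=0 -> 00100
Step 8: G0=G4&G2=0&1=0 G1=G2=1 G2=NOT G0=NOT 0=1 G3=G4&G0=0&0=0 G4=NOT G3=NOT 0=1 -> 01101
Step 9: G0=G4&G2=1&1=1 G1=G2=1 G2=NOT G0=NOT 0=1 G3=G4&G0=1&0=0 G4=NOT G3=NOT 0=1 -> 11101
State from step 9 equals state from step 4 -> cycle length 5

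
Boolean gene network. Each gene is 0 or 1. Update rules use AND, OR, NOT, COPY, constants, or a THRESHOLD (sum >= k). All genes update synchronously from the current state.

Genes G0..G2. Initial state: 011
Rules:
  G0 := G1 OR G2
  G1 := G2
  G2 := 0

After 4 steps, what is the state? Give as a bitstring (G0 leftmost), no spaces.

Step 1: G0=G1|G2=1|1=1 G1=G2=1 G2=0(const) -> 110
Step 2: G0=G1|G2=1|0=1 G1=G2=0 G2=0(const) -> 100
Step 3: G0=G1|G2=0|0=0 G1=G2=0 G2=0(const) -> 000
Step 4: G0=G1|G2=0|0=0 G1=G2=0 G2=0(const) -> 000

000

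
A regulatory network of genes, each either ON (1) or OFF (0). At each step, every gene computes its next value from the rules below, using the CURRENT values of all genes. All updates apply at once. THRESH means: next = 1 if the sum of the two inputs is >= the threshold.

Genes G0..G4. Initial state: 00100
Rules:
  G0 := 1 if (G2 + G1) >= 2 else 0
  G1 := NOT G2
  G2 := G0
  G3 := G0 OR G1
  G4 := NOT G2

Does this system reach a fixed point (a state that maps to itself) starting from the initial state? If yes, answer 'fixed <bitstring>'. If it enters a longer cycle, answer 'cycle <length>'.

Step 0: 00100
Step 1: G0=(1+0>=2)=0 G1=NOT G2=NOT 1=0 G2=G0=0 G3=G0|G1=0|0=0 G4=NOT G2=NOT 1=0 -> 00000
Step 2: G0=(0+0>=2)=0 G1=NOT G2=NOT 0=1 G2=G0=0 G3=G0|G1=0|0=0 G4=NOT G2=NOT 0=1 -> 01001
Step 3: G0=(0+1>=2)=0 G1=NOT G2=NOT 0=1 G2=G0=0 G3=G0|G1=0|1=1 G4=NOT G2=NOT 0=1 -> 01011
Step 4: G0=(0+1>=2)=0 G1=NOT G2=NOT 0=1 G2=G0=0 G3=G0|G1=0|1=1 G4=NOT G2=NOT 0=1 -> 01011
Fixed point reached at step 3: 01011

Answer: fixed 01011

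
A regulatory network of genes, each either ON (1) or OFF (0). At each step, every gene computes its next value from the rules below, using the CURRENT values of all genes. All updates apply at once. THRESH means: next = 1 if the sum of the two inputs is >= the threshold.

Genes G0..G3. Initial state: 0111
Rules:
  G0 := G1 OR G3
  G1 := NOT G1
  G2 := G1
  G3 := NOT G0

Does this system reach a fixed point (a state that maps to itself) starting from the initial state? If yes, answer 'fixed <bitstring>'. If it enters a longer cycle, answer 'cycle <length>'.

Answer: cycle 4

Derivation:
Step 0: 0111
Step 1: G0=G1|G3=1|1=1 G1=NOT G1=NOT 1=0 G2=G1=1 G3=NOT G0=NOT 0=1 -> 1011
Step 2: G0=G1|G3=0|1=1 G1=NOT G1=NOT 0=1 G2=G1=0 G3=NOT G0=NOT 1=0 -> 1100
Step 3: G0=G1|G3=1|0=1 G1=NOT G1=NOT 1=0 G2=G1=1 G3=NOT G0=NOT 1=0 -> 1010
Step 4: G0=G1|G3=0|0=0 G1=NOT G1=NOT 0=1 G2=G1=0 G3=NOT G0=NOT 1=0 -> 0100
Step 5: G0=G1|G3=1|0=1 G1=NOT G1=NOT 1=0 G2=G1=1 G3=NOT G0=NOT 0=1 -> 1011
Cycle of length 4 starting at step 1 -> no fixed point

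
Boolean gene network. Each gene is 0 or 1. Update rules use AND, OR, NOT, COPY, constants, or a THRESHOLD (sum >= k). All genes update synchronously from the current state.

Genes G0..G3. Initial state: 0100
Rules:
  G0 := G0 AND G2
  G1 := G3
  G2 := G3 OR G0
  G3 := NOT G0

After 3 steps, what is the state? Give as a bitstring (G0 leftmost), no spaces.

Step 1: G0=G0&G2=0&0=0 G1=G3=0 G2=G3|G0=0|0=0 G3=NOT G0=NOT 0=1 -> 0001
Step 2: G0=G0&G2=0&0=0 G1=G3=1 G2=G3|G0=1|0=1 G3=NOT G0=NOT 0=1 -> 0111
Step 3: G0=G0&G2=0&1=0 G1=G3=1 G2=G3|G0=1|0=1 G3=NOT G0=NOT 0=1 -> 0111

0111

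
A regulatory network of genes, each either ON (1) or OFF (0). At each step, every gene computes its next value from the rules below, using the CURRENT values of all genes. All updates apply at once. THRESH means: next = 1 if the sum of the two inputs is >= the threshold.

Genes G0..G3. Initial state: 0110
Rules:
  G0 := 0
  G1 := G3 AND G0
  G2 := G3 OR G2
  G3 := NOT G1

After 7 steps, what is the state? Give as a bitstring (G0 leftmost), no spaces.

Step 1: G0=0(const) G1=G3&G0=0&0=0 G2=G3|G2=0|1=1 G3=NOT G1=NOT 1=0 -> 0010
Step 2: G0=0(const) G1=G3&G0=0&0=0 G2=G3|G2=0|1=1 G3=NOT G1=NOT 0=1 -> 0011
Step 3: G0=0(const) G1=G3&G0=1&0=0 G2=G3|G2=1|1=1 G3=NOT G1=NOT 0=1 -> 0011
Step 4: G0=0(const) G1=G3&G0=1&0=0 G2=G3|G2=1|1=1 G3=NOT G1=NOT 0=1 -> 0011
Step 5: G0=0(const) G1=G3&G0=1&0=0 G2=G3|G2=1|1=1 G3=NOT G1=NOT 0=1 -> 0011
Step 6: G0=0(const) G1=G3&G0=1&0=0 G2=G3|G2=1|1=1 G3=NOT G1=NOT 0=1 -> 0011
Step 7: G0=0(const) G1=G3&G0=1&0=0 G2=G3|G2=1|1=1 G3=NOT G1=NOT 0=1 -> 0011

0011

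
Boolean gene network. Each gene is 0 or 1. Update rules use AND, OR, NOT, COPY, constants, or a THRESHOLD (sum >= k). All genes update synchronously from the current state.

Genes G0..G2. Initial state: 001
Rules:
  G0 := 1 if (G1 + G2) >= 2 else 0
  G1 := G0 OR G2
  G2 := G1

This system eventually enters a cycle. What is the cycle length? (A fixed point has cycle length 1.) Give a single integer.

Answer: 2

Derivation:
Step 0: 001
Step 1: G0=(0+1>=2)=0 G1=G0|G2=0|1=1 G2=G1=0 -> 010
Step 2: G0=(1+0>=2)=0 G1=G0|G2=0|0=0 G2=G1=1 -> 001
State from step 2 equals state from step 0 -> cycle length 2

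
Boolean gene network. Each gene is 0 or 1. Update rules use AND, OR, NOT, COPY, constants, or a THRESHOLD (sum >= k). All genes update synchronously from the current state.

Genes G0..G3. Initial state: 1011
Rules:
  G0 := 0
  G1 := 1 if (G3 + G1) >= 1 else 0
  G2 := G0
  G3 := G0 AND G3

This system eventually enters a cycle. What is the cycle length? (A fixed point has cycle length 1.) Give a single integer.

Answer: 1

Derivation:
Step 0: 1011
Step 1: G0=0(const) G1=(1+0>=1)=1 G2=G0=1 G3=G0&G3=1&1=1 -> 0111
Step 2: G0=0(const) G1=(1+1>=1)=1 G2=G0=0 G3=G0&G3=0&1=0 -> 0100
Step 3: G0=0(const) G1=(0+1>=1)=1 G2=G0=0 G3=G0&G3=0&0=0 -> 0100
State from step 3 equals state from step 2 -> cycle length 1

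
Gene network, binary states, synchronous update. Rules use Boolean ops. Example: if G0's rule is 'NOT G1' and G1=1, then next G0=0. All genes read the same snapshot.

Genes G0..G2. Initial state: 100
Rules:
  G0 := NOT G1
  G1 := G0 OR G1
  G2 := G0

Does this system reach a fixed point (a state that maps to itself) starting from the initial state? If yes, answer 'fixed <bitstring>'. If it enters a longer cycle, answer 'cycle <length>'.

Step 0: 100
Step 1: G0=NOT G1=NOT 0=1 G1=G0|G1=1|0=1 G2=G0=1 -> 111
Step 2: G0=NOT G1=NOT 1=0 G1=G0|G1=1|1=1 G2=G0=1 -> 011
Step 3: G0=NOT G1=NOT 1=0 G1=G0|G1=0|1=1 G2=G0=0 -> 010
Step 4: G0=NOT G1=NOT 1=0 G1=G0|G1=0|1=1 G2=G0=0 -> 010
Fixed point reached at step 3: 010

Answer: fixed 010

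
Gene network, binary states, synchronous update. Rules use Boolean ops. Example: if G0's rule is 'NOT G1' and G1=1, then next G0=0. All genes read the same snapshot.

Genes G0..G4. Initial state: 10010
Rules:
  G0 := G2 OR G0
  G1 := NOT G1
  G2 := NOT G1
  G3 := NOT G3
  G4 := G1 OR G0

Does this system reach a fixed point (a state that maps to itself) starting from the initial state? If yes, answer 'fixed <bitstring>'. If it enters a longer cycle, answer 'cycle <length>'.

Answer: cycle 2

Derivation:
Step 0: 10010
Step 1: G0=G2|G0=0|1=1 G1=NOT G1=NOT 0=1 G2=NOT G1=NOT 0=1 G3=NOT G3=NOT 1=0 G4=G1|G0=0|1=1 -> 11101
Step 2: G0=G2|G0=1|1=1 G1=NOT G1=NOT 1=0 G2=NOT G1=NOT 1=0 G3=NOT G3=NOT 0=1 G4=G1|G0=1|1=1 -> 10011
Step 3: G0=G2|G0=0|1=1 G1=NOT G1=NOT 0=1 G2=NOT G1=NOT 0=1 G3=NOT G3=NOT 1=0 G4=G1|G0=0|1=1 -> 11101
Cycle of length 2 starting at step 1 -> no fixed point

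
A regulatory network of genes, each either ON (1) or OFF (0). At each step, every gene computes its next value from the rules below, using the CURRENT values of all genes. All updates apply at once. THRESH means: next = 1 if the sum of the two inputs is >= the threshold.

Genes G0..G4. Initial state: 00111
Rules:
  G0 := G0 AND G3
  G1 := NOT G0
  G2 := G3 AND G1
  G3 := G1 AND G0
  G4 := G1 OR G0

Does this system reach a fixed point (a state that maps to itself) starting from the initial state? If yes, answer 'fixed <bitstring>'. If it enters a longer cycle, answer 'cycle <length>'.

Answer: fixed 01001

Derivation:
Step 0: 00111
Step 1: G0=G0&G3=0&1=0 G1=NOT G0=NOT 0=1 G2=G3&G1=1&0=0 G3=G1&G0=0&0=0 G4=G1|G0=0|0=0 -> 01000
Step 2: G0=G0&G3=0&0=0 G1=NOT G0=NOT 0=1 G2=G3&G1=0&1=0 G3=G1&G0=1&0=0 G4=G1|G0=1|0=1 -> 01001
Step 3: G0=G0&G3=0&0=0 G1=NOT G0=NOT 0=1 G2=G3&G1=0&1=0 G3=G1&G0=1&0=0 G4=G1|G0=1|0=1 -> 01001
Fixed point reached at step 2: 01001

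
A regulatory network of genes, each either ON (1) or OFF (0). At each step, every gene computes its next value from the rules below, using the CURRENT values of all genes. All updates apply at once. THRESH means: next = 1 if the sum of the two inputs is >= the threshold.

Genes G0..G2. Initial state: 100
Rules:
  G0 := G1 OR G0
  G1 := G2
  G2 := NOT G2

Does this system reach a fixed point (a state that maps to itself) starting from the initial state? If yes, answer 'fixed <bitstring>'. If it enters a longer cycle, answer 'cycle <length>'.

Step 0: 100
Step 1: G0=G1|G0=0|1=1 G1=G2=0 G2=NOT G2=NOT 0=1 -> 101
Step 2: G0=G1|G0=0|1=1 G1=G2=1 G2=NOT G2=NOT 1=0 -> 110
Step 3: G0=G1|G0=1|1=1 G1=G2=0 G2=NOT G2=NOT 0=1 -> 101
Cycle of length 2 starting at step 1 -> no fixed point

Answer: cycle 2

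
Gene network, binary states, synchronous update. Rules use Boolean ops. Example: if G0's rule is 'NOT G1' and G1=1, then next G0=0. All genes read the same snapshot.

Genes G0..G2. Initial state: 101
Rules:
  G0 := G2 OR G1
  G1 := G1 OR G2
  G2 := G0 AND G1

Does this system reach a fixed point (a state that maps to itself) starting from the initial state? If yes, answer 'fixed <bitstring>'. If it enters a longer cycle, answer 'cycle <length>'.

Answer: fixed 111

Derivation:
Step 0: 101
Step 1: G0=G2|G1=1|0=1 G1=G1|G2=0|1=1 G2=G0&G1=1&0=0 -> 110
Step 2: G0=G2|G1=0|1=1 G1=G1|G2=1|0=1 G2=G0&G1=1&1=1 -> 111
Step 3: G0=G2|G1=1|1=1 G1=G1|G2=1|1=1 G2=G0&G1=1&1=1 -> 111
Fixed point reached at step 2: 111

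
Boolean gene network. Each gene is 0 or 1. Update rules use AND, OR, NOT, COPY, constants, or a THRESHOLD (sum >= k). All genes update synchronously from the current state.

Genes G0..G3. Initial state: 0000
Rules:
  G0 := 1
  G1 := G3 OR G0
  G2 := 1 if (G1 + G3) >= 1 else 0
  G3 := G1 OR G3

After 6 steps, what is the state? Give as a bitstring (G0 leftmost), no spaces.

Step 1: G0=1(const) G1=G3|G0=0|0=0 G2=(0+0>=1)=0 G3=G1|G3=0|0=0 -> 1000
Step 2: G0=1(const) G1=G3|G0=0|1=1 G2=(0+0>=1)=0 G3=G1|G3=0|0=0 -> 1100
Step 3: G0=1(const) G1=G3|G0=0|1=1 G2=(1+0>=1)=1 G3=G1|G3=1|0=1 -> 1111
Step 4: G0=1(const) G1=G3|G0=1|1=1 G2=(1+1>=1)=1 G3=G1|G3=1|1=1 -> 1111
Step 5: G0=1(const) G1=G3|G0=1|1=1 G2=(1+1>=1)=1 G3=G1|G3=1|1=1 -> 1111
Step 6: G0=1(const) G1=G3|G0=1|1=1 G2=(1+1>=1)=1 G3=G1|G3=1|1=1 -> 1111

1111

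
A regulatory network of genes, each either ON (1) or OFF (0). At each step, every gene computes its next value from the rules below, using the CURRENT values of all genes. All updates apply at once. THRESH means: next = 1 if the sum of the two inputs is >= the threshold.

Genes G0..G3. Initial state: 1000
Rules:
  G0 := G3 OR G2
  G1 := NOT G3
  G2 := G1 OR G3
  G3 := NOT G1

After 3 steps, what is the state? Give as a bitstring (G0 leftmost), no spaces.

Step 1: G0=G3|G2=0|0=0 G1=NOT G3=NOT 0=1 G2=G1|G3=0|0=0 G3=NOT G1=NOT 0=1 -> 0101
Step 2: G0=G3|G2=1|0=1 G1=NOT G3=NOT 1=0 G2=G1|G3=1|1=1 G3=NOT G1=NOT 1=0 -> 1010
Step 3: G0=G3|G2=0|1=1 G1=NOT G3=NOT 0=1 G2=G1|G3=0|0=0 G3=NOT G1=NOT 0=1 -> 1101

1101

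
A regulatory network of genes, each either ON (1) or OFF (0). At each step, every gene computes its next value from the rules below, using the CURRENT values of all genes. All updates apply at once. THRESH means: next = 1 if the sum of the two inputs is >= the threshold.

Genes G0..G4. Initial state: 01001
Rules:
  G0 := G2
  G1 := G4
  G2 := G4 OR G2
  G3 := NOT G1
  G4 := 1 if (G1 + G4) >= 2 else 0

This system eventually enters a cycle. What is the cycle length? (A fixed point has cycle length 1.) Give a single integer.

Answer: 1

Derivation:
Step 0: 01001
Step 1: G0=G2=0 G1=G4=1 G2=G4|G2=1|0=1 G3=NOT G1=NOT 1=0 G4=(1+1>=2)=1 -> 01101
Step 2: G0=G2=1 G1=G4=1 G2=G4|G2=1|1=1 G3=NOT G1=NOT 1=0 G4=(1+1>=2)=1 -> 11101
Step 3: G0=G2=1 G1=G4=1 G2=G4|G2=1|1=1 G3=NOT G1=NOT 1=0 G4=(1+1>=2)=1 -> 11101
State from step 3 equals state from step 2 -> cycle length 1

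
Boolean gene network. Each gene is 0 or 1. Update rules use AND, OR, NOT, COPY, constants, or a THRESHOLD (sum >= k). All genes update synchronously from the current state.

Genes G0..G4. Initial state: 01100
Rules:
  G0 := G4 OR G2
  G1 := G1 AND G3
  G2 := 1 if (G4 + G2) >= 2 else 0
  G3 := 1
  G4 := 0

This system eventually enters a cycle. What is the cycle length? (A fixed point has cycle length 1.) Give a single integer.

Step 0: 01100
Step 1: G0=G4|G2=0|1=1 G1=G1&G3=1&0=0 G2=(0+1>=2)=0 G3=1(const) G4=0(const) -> 10010
Step 2: G0=G4|G2=0|0=0 G1=G1&G3=0&1=0 G2=(0+0>=2)=0 G3=1(const) G4=0(const) -> 00010
Step 3: G0=G4|G2=0|0=0 G1=G1&G3=0&1=0 G2=(0+0>=2)=0 G3=1(const) G4=0(const) -> 00010
State from step 3 equals state from step 2 -> cycle length 1

Answer: 1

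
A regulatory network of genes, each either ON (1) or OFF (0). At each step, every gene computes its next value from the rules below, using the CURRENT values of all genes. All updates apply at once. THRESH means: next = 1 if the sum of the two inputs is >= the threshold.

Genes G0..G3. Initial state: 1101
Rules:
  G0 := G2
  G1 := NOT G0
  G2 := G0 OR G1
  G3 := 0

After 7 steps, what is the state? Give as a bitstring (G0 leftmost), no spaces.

Step 1: G0=G2=0 G1=NOT G0=NOT 1=0 G2=G0|G1=1|1=1 G3=0(const) -> 0010
Step 2: G0=G2=1 G1=NOT G0=NOT 0=1 G2=G0|G1=0|0=0 G3=0(const) -> 1100
Step 3: G0=G2=0 G1=NOT G0=NOT 1=0 G2=G0|G1=1|1=1 G3=0(const) -> 0010
Step 4: G0=G2=1 G1=NOT G0=NOT 0=1 G2=G0|G1=0|0=0 G3=0(const) -> 1100
Step 5: G0=G2=0 G1=NOT G0=NOT 1=0 G2=G0|G1=1|1=1 G3=0(const) -> 0010
Step 6: G0=G2=1 G1=NOT G0=NOT 0=1 G2=G0|G1=0|0=0 G3=0(const) -> 1100
Step 7: G0=G2=0 G1=NOT G0=NOT 1=0 G2=G0|G1=1|1=1 G3=0(const) -> 0010

0010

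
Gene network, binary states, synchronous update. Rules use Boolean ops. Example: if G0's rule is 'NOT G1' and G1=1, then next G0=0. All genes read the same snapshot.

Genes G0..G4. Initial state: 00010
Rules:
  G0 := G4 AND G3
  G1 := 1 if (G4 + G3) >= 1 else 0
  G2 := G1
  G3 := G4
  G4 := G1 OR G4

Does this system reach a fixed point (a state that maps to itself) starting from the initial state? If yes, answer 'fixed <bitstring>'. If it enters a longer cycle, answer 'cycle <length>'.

Answer: fixed 11111

Derivation:
Step 0: 00010
Step 1: G0=G4&G3=0&1=0 G1=(0+1>=1)=1 G2=G1=0 G3=G4=0 G4=G1|G4=0|0=0 -> 01000
Step 2: G0=G4&G3=0&0=0 G1=(0+0>=1)=0 G2=G1=1 G3=G4=0 G4=G1|G4=1|0=1 -> 00101
Step 3: G0=G4&G3=1&0=0 G1=(1+0>=1)=1 G2=G1=0 G3=G4=1 G4=G1|G4=0|1=1 -> 01011
Step 4: G0=G4&G3=1&1=1 G1=(1+1>=1)=1 G2=G1=1 G3=G4=1 G4=G1|G4=1|1=1 -> 11111
Step 5: G0=G4&G3=1&1=1 G1=(1+1>=1)=1 G2=G1=1 G3=G4=1 G4=G1|G4=1|1=1 -> 11111
Fixed point reached at step 4: 11111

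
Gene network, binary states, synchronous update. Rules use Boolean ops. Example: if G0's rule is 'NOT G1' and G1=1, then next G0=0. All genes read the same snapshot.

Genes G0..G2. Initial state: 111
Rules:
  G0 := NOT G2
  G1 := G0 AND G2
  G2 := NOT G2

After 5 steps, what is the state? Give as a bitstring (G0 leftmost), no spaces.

Step 1: G0=NOT G2=NOT 1=0 G1=G0&G2=1&1=1 G2=NOT G2=NOT 1=0 -> 010
Step 2: G0=NOT G2=NOT 0=1 G1=G0&G2=0&0=0 G2=NOT G2=NOT 0=1 -> 101
Step 3: G0=NOT G2=NOT 1=0 G1=G0&G2=1&1=1 G2=NOT G2=NOT 1=0 -> 010
Step 4: G0=NOT G2=NOT 0=1 G1=G0&G2=0&0=0 G2=NOT G2=NOT 0=1 -> 101
Step 5: G0=NOT G2=NOT 1=0 G1=G0&G2=1&1=1 G2=NOT G2=NOT 1=0 -> 010

010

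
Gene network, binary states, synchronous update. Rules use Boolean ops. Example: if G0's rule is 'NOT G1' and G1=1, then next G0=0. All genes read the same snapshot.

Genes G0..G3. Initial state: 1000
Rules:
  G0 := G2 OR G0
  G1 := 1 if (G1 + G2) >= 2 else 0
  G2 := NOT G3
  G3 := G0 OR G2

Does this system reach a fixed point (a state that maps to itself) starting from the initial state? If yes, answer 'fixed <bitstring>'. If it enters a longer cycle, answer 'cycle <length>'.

Answer: fixed 1001

Derivation:
Step 0: 1000
Step 1: G0=G2|G0=0|1=1 G1=(0+0>=2)=0 G2=NOT G3=NOT 0=1 G3=G0|G2=1|0=1 -> 1011
Step 2: G0=G2|G0=1|1=1 G1=(0+1>=2)=0 G2=NOT G3=NOT 1=0 G3=G0|G2=1|1=1 -> 1001
Step 3: G0=G2|G0=0|1=1 G1=(0+0>=2)=0 G2=NOT G3=NOT 1=0 G3=G0|G2=1|0=1 -> 1001
Fixed point reached at step 2: 1001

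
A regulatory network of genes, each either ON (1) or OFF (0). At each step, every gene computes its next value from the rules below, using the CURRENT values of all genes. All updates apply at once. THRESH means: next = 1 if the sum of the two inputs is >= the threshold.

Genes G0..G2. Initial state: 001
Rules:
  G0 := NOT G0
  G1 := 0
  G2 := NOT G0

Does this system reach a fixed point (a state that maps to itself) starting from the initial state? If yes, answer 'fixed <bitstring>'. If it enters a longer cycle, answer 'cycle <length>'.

Step 0: 001
Step 1: G0=NOT G0=NOT 0=1 G1=0(const) G2=NOT G0=NOT 0=1 -> 101
Step 2: G0=NOT G0=NOT 1=0 G1=0(const) G2=NOT G0=NOT 1=0 -> 000
Step 3: G0=NOT G0=NOT 0=1 G1=0(const) G2=NOT G0=NOT 0=1 -> 101
Cycle of length 2 starting at step 1 -> no fixed point

Answer: cycle 2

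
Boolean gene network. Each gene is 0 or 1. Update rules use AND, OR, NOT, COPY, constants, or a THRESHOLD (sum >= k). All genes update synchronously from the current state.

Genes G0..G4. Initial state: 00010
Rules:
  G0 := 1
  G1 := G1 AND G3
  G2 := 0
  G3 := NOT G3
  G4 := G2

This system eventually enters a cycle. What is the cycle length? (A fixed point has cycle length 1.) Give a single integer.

Answer: 2

Derivation:
Step 0: 00010
Step 1: G0=1(const) G1=G1&G3=0&1=0 G2=0(const) G3=NOT G3=NOT 1=0 G4=G2=0 -> 10000
Step 2: G0=1(const) G1=G1&G3=0&0=0 G2=0(const) G3=NOT G3=NOT 0=1 G4=G2=0 -> 10010
Step 3: G0=1(const) G1=G1&G3=0&1=0 G2=0(const) G3=NOT G3=NOT 1=0 G4=G2=0 -> 10000
State from step 3 equals state from step 1 -> cycle length 2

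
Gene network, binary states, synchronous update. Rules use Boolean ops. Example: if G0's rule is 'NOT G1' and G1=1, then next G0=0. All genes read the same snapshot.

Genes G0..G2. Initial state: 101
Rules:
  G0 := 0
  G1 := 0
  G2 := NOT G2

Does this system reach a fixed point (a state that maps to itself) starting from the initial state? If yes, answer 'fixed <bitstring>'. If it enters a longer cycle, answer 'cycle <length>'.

Step 0: 101
Step 1: G0=0(const) G1=0(const) G2=NOT G2=NOT 1=0 -> 000
Step 2: G0=0(const) G1=0(const) G2=NOT G2=NOT 0=1 -> 001
Step 3: G0=0(const) G1=0(const) G2=NOT G2=NOT 1=0 -> 000
Cycle of length 2 starting at step 1 -> no fixed point

Answer: cycle 2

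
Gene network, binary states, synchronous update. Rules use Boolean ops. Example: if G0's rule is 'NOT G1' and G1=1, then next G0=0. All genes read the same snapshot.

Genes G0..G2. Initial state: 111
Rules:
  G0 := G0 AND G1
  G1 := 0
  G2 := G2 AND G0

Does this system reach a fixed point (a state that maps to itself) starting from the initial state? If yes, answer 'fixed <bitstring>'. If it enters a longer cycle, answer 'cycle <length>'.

Answer: fixed 000

Derivation:
Step 0: 111
Step 1: G0=G0&G1=1&1=1 G1=0(const) G2=G2&G0=1&1=1 -> 101
Step 2: G0=G0&G1=1&0=0 G1=0(const) G2=G2&G0=1&1=1 -> 001
Step 3: G0=G0&G1=0&0=0 G1=0(const) G2=G2&G0=1&0=0 -> 000
Step 4: G0=G0&G1=0&0=0 G1=0(const) G2=G2&G0=0&0=0 -> 000
Fixed point reached at step 3: 000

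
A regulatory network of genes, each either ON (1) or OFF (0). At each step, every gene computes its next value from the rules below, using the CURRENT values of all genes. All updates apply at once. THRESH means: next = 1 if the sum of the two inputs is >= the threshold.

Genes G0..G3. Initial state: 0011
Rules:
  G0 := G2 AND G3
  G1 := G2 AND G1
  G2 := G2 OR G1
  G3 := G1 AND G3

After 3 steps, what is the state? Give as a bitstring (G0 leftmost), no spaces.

Step 1: G0=G2&G3=1&1=1 G1=G2&G1=1&0=0 G2=G2|G1=1|0=1 G3=G1&G3=0&1=0 -> 1010
Step 2: G0=G2&G3=1&0=0 G1=G2&G1=1&0=0 G2=G2|G1=1|0=1 G3=G1&G3=0&0=0 -> 0010
Step 3: G0=G2&G3=1&0=0 G1=G2&G1=1&0=0 G2=G2|G1=1|0=1 G3=G1&G3=0&0=0 -> 0010

0010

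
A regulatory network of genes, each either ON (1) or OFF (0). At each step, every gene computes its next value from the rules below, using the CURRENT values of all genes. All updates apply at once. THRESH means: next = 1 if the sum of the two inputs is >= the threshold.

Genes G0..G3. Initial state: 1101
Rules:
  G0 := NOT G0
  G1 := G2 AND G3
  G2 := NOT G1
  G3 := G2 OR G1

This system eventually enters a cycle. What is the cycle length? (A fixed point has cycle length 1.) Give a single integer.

Answer: 10

Derivation:
Step 0: 1101
Step 1: G0=NOT G0=NOT 1=0 G1=G2&G3=0&1=0 G2=NOT G1=NOT 1=0 G3=G2|G1=0|1=1 -> 0001
Step 2: G0=NOT G0=NOT 0=1 G1=G2&G3=0&1=0 G2=NOT G1=NOT 0=1 G3=G2|G1=0|0=0 -> 1010
Step 3: G0=NOT G0=NOT 1=0 G1=G2&G3=1&0=0 G2=NOT G1=NOT 0=1 G3=G2|G1=1|0=1 -> 0011
Step 4: G0=NOT G0=NOT 0=1 G1=G2&G3=1&1=1 G2=NOT G1=NOT 0=1 G3=G2|G1=1|0=1 -> 1111
Step 5: G0=NOT G0=NOT 1=0 G1=G2&G3=1&1=1 G2=NOT G1=NOT 1=0 G3=G2|G1=1|1=1 -> 0101
Step 6: G0=NOT G0=NOT 0=1 G1=G2&G3=0&1=0 G2=NOT G1=NOT 1=0 G3=G2|G1=0|1=1 -> 1001
Step 7: G0=NOT G0=NOT 1=0 G1=G2&G3=0&1=0 G2=NOT G1=NOT 0=1 G3=G2|G1=0|0=0 -> 0010
Step 8: G0=NOT G0=NOT 0=1 G1=G2&G3=1&0=0 G2=NOT G1=NOT 0=1 G3=G2|G1=1|0=1 -> 1011
Step 9: G0=NOT G0=NOT 1=0 G1=G2&G3=1&1=1 G2=NOT G1=NOT 0=1 G3=G2|G1=1|0=1 -> 0111
Step 10: G0=NOT G0=NOT 0=1 G1=G2&G3=1&1=1 G2=NOT G1=NOT 1=0 G3=G2|G1=1|1=1 -> 1101
State from step 10 equals state from step 0 -> cycle length 10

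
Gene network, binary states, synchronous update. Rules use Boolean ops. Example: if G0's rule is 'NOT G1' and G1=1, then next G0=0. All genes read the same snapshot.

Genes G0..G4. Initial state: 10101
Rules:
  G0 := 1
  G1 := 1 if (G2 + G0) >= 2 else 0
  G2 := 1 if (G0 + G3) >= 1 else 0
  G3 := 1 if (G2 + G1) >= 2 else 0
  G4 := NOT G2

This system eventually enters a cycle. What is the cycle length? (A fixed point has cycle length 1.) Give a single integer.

Step 0: 10101
Step 1: G0=1(const) G1=(1+1>=2)=1 G2=(1+0>=1)=1 G3=(1+0>=2)=0 G4=NOT G2=NOT 1=0 -> 11100
Step 2: G0=1(const) G1=(1+1>=2)=1 G2=(1+0>=1)=1 G3=(1+1>=2)=1 G4=NOT G2=NOT 1=0 -> 11110
Step 3: G0=1(const) G1=(1+1>=2)=1 G2=(1+1>=1)=1 G3=(1+1>=2)=1 G4=NOT G2=NOT 1=0 -> 11110
State from step 3 equals state from step 2 -> cycle length 1

Answer: 1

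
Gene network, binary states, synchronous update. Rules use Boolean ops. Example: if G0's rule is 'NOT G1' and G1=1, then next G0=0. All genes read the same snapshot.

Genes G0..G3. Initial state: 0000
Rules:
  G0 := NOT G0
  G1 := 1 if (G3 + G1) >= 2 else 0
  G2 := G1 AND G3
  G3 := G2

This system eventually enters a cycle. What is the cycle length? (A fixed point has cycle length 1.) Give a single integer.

Step 0: 0000
Step 1: G0=NOT G0=NOT 0=1 G1=(0+0>=2)=0 G2=G1&G3=0&0=0 G3=G2=0 -> 1000
Step 2: G0=NOT G0=NOT 1=0 G1=(0+0>=2)=0 G2=G1&G3=0&0=0 G3=G2=0 -> 0000
State from step 2 equals state from step 0 -> cycle length 2

Answer: 2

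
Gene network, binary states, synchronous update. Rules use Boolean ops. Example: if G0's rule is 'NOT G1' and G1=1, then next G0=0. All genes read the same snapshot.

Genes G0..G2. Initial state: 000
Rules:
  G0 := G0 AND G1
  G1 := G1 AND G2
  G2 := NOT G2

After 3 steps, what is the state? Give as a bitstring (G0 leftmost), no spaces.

Step 1: G0=G0&G1=0&0=0 G1=G1&G2=0&0=0 G2=NOT G2=NOT 0=1 -> 001
Step 2: G0=G0&G1=0&0=0 G1=G1&G2=0&1=0 G2=NOT G2=NOT 1=0 -> 000
Step 3: G0=G0&G1=0&0=0 G1=G1&G2=0&0=0 G2=NOT G2=NOT 0=1 -> 001

001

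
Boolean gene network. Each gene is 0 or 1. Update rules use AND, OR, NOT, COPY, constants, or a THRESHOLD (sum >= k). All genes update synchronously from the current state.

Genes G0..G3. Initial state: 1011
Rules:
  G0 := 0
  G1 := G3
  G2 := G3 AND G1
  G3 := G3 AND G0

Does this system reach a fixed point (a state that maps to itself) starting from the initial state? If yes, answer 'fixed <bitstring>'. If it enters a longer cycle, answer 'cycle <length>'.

Step 0: 1011
Step 1: G0=0(const) G1=G3=1 G2=G3&G1=1&0=0 G3=G3&G0=1&1=1 -> 0101
Step 2: G0=0(const) G1=G3=1 G2=G3&G1=1&1=1 G3=G3&G0=1&0=0 -> 0110
Step 3: G0=0(const) G1=G3=0 G2=G3&G1=0&1=0 G3=G3&G0=0&0=0 -> 0000
Step 4: G0=0(const) G1=G3=0 G2=G3&G1=0&0=0 G3=G3&G0=0&0=0 -> 0000
Fixed point reached at step 3: 0000

Answer: fixed 0000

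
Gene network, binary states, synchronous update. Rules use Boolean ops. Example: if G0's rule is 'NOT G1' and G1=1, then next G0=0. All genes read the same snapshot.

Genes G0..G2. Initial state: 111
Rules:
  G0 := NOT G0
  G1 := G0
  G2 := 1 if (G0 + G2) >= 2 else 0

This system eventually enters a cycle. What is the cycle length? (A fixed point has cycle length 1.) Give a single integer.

Answer: 2

Derivation:
Step 0: 111
Step 1: G0=NOT G0=NOT 1=0 G1=G0=1 G2=(1+1>=2)=1 -> 011
Step 2: G0=NOT G0=NOT 0=1 G1=G0=0 G2=(0+1>=2)=0 -> 100
Step 3: G0=NOT G0=NOT 1=0 G1=G0=1 G2=(1+0>=2)=0 -> 010
Step 4: G0=NOT G0=NOT 0=1 G1=G0=0 G2=(0+0>=2)=0 -> 100
State from step 4 equals state from step 2 -> cycle length 2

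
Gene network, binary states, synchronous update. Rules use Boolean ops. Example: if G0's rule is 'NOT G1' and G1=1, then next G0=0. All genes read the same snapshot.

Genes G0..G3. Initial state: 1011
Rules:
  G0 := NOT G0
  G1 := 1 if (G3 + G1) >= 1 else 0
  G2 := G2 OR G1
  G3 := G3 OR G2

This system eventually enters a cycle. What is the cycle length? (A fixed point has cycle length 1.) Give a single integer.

Answer: 2

Derivation:
Step 0: 1011
Step 1: G0=NOT G0=NOT 1=0 G1=(1+0>=1)=1 G2=G2|G1=1|0=1 G3=G3|G2=1|1=1 -> 0111
Step 2: G0=NOT G0=NOT 0=1 G1=(1+1>=1)=1 G2=G2|G1=1|1=1 G3=G3|G2=1|1=1 -> 1111
Step 3: G0=NOT G0=NOT 1=0 G1=(1+1>=1)=1 G2=G2|G1=1|1=1 G3=G3|G2=1|1=1 -> 0111
State from step 3 equals state from step 1 -> cycle length 2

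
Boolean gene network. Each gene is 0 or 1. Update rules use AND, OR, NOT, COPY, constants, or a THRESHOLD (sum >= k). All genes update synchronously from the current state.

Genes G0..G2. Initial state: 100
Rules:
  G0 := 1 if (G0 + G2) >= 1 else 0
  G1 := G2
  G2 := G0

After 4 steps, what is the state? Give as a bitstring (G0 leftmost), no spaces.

Step 1: G0=(1+0>=1)=1 G1=G2=0 G2=G0=1 -> 101
Step 2: G0=(1+1>=1)=1 G1=G2=1 G2=G0=1 -> 111
Step 3: G0=(1+1>=1)=1 G1=G2=1 G2=G0=1 -> 111
Step 4: G0=(1+1>=1)=1 G1=G2=1 G2=G0=1 -> 111

111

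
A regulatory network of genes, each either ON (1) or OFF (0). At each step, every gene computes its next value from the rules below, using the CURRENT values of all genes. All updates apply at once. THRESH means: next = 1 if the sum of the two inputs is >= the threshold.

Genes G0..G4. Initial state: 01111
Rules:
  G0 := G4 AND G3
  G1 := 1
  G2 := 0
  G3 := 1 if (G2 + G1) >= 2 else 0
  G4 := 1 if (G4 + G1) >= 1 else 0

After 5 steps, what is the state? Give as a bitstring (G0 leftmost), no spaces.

Step 1: G0=G4&G3=1&1=1 G1=1(const) G2=0(const) G3=(1+1>=2)=1 G4=(1+1>=1)=1 -> 11011
Step 2: G0=G4&G3=1&1=1 G1=1(const) G2=0(const) G3=(0+1>=2)=0 G4=(1+1>=1)=1 -> 11001
Step 3: G0=G4&G3=1&0=0 G1=1(const) G2=0(const) G3=(0+1>=2)=0 G4=(1+1>=1)=1 -> 01001
Step 4: G0=G4&G3=1&0=0 G1=1(const) G2=0(const) G3=(0+1>=2)=0 G4=(1+1>=1)=1 -> 01001
Step 5: G0=G4&G3=1&0=0 G1=1(const) G2=0(const) G3=(0+1>=2)=0 G4=(1+1>=1)=1 -> 01001

01001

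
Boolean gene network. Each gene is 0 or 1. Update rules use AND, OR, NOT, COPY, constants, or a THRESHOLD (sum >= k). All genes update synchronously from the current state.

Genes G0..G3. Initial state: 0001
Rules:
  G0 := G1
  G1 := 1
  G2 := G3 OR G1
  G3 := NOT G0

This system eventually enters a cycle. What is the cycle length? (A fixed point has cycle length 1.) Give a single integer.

Answer: 1

Derivation:
Step 0: 0001
Step 1: G0=G1=0 G1=1(const) G2=G3|G1=1|0=1 G3=NOT G0=NOT 0=1 -> 0111
Step 2: G0=G1=1 G1=1(const) G2=G3|G1=1|1=1 G3=NOT G0=NOT 0=1 -> 1111
Step 3: G0=G1=1 G1=1(const) G2=G3|G1=1|1=1 G3=NOT G0=NOT 1=0 -> 1110
Step 4: G0=G1=1 G1=1(const) G2=G3|G1=0|1=1 G3=NOT G0=NOT 1=0 -> 1110
State from step 4 equals state from step 3 -> cycle length 1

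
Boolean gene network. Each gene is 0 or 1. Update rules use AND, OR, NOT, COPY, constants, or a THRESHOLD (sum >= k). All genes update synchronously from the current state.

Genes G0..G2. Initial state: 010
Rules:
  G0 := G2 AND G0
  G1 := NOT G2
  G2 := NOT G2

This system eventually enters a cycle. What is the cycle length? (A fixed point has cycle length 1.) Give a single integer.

Step 0: 010
Step 1: G0=G2&G0=0&0=0 G1=NOT G2=NOT 0=1 G2=NOT G2=NOT 0=1 -> 011
Step 2: G0=G2&G0=1&0=0 G1=NOT G2=NOT 1=0 G2=NOT G2=NOT 1=0 -> 000
Step 3: G0=G2&G0=0&0=0 G1=NOT G2=NOT 0=1 G2=NOT G2=NOT 0=1 -> 011
State from step 3 equals state from step 1 -> cycle length 2

Answer: 2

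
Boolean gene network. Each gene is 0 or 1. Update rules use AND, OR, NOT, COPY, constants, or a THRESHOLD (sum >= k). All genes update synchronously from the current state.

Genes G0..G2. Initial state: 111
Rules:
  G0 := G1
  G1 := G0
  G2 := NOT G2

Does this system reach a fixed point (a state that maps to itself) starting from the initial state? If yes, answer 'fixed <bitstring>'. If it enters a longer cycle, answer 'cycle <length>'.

Answer: cycle 2

Derivation:
Step 0: 111
Step 1: G0=G1=1 G1=G0=1 G2=NOT G2=NOT 1=0 -> 110
Step 2: G0=G1=1 G1=G0=1 G2=NOT G2=NOT 0=1 -> 111
Cycle of length 2 starting at step 0 -> no fixed point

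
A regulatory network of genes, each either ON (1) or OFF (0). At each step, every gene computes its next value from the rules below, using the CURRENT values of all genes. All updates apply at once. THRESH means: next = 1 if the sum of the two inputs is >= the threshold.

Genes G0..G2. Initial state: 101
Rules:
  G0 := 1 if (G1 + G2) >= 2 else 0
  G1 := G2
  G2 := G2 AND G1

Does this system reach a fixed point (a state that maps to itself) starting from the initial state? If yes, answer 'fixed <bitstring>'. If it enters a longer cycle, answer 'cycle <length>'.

Step 0: 101
Step 1: G0=(0+1>=2)=0 G1=G2=1 G2=G2&G1=1&0=0 -> 010
Step 2: G0=(1+0>=2)=0 G1=G2=0 G2=G2&G1=0&1=0 -> 000
Step 3: G0=(0+0>=2)=0 G1=G2=0 G2=G2&G1=0&0=0 -> 000
Fixed point reached at step 2: 000

Answer: fixed 000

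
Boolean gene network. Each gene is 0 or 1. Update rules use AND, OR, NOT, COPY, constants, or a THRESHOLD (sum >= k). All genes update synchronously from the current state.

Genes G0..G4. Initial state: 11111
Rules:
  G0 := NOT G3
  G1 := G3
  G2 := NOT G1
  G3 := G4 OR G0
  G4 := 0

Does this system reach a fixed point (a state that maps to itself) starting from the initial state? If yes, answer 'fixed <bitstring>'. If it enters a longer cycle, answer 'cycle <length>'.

Step 0: 11111
Step 1: G0=NOT G3=NOT 1=0 G1=G3=1 G2=NOT G1=NOT 1=0 G3=G4|G0=1|1=1 G4=0(const) -> 01010
Step 2: G0=NOT G3=NOT 1=0 G1=G3=1 G2=NOT G1=NOT 1=0 G3=G4|G0=0|0=0 G4=0(const) -> 01000
Step 3: G0=NOT G3=NOT 0=1 G1=G3=0 G2=NOT G1=NOT 1=0 G3=G4|G0=0|0=0 G4=0(const) -> 10000
Step 4: G0=NOT G3=NOT 0=1 G1=G3=0 G2=NOT G1=NOT 0=1 G3=G4|G0=0|1=1 G4=0(const) -> 10110
Step 5: G0=NOT G3=NOT 1=0 G1=G3=1 G2=NOT G1=NOT 0=1 G3=G4|G0=0|1=1 G4=0(const) -> 01110
Step 6: G0=NOT G3=NOT 1=0 G1=G3=1 G2=NOT G1=NOT 1=0 G3=G4|G0=0|0=0 G4=0(const) -> 01000
Cycle of length 4 starting at step 2 -> no fixed point

Answer: cycle 4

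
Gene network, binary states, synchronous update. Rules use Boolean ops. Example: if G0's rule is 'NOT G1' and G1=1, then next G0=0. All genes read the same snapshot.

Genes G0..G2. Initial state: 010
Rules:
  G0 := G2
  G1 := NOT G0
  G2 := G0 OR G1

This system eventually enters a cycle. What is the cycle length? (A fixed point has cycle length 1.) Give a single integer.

Answer: 1

Derivation:
Step 0: 010
Step 1: G0=G2=0 G1=NOT G0=NOT 0=1 G2=G0|G1=0|1=1 -> 011
Step 2: G0=G2=1 G1=NOT G0=NOT 0=1 G2=G0|G1=0|1=1 -> 111
Step 3: G0=G2=1 G1=NOT G0=NOT 1=0 G2=G0|G1=1|1=1 -> 101
Step 4: G0=G2=1 G1=NOT G0=NOT 1=0 G2=G0|G1=1|0=1 -> 101
State from step 4 equals state from step 3 -> cycle length 1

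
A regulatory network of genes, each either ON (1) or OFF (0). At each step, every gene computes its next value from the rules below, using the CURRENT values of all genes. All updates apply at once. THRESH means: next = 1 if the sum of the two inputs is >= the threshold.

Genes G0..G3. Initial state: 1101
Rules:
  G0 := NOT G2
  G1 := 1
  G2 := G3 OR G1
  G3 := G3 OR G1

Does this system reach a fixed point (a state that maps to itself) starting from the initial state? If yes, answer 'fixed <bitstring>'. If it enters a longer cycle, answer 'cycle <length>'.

Step 0: 1101
Step 1: G0=NOT G2=NOT 0=1 G1=1(const) G2=G3|G1=1|1=1 G3=G3|G1=1|1=1 -> 1111
Step 2: G0=NOT G2=NOT 1=0 G1=1(const) G2=G3|G1=1|1=1 G3=G3|G1=1|1=1 -> 0111
Step 3: G0=NOT G2=NOT 1=0 G1=1(const) G2=G3|G1=1|1=1 G3=G3|G1=1|1=1 -> 0111
Fixed point reached at step 2: 0111

Answer: fixed 0111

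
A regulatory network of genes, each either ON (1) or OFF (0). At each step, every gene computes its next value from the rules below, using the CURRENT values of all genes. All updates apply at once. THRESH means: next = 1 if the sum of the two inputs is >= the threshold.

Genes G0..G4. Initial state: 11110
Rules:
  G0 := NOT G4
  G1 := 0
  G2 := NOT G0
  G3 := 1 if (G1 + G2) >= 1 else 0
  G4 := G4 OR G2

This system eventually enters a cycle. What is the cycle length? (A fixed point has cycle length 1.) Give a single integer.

Step 0: 11110
Step 1: G0=NOT G4=NOT 0=1 G1=0(const) G2=NOT G0=NOT 1=0 G3=(1+1>=1)=1 G4=G4|G2=0|1=1 -> 10011
Step 2: G0=NOT G4=NOT 1=0 G1=0(const) G2=NOT G0=NOT 1=0 G3=(0+0>=1)=0 G4=G4|G2=1|0=1 -> 00001
Step 3: G0=NOT G4=NOT 1=0 G1=0(const) G2=NOT G0=NOT 0=1 G3=(0+0>=1)=0 G4=G4|G2=1|0=1 -> 00101
Step 4: G0=NOT G4=NOT 1=0 G1=0(const) G2=NOT G0=NOT 0=1 G3=(0+1>=1)=1 G4=G4|G2=1|1=1 -> 00111
Step 5: G0=NOT G4=NOT 1=0 G1=0(const) G2=NOT G0=NOT 0=1 G3=(0+1>=1)=1 G4=G4|G2=1|1=1 -> 00111
State from step 5 equals state from step 4 -> cycle length 1

Answer: 1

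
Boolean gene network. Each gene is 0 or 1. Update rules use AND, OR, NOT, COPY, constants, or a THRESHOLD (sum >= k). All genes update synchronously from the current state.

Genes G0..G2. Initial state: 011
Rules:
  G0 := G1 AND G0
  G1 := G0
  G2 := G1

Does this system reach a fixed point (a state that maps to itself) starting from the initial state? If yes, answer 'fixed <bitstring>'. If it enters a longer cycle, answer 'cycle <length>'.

Answer: fixed 000

Derivation:
Step 0: 011
Step 1: G0=G1&G0=1&0=0 G1=G0=0 G2=G1=1 -> 001
Step 2: G0=G1&G0=0&0=0 G1=G0=0 G2=G1=0 -> 000
Step 3: G0=G1&G0=0&0=0 G1=G0=0 G2=G1=0 -> 000
Fixed point reached at step 2: 000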